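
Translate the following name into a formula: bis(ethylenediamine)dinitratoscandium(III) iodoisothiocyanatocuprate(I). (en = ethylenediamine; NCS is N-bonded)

Cation [Sc…]: ligand charges -2, Sc(III) ⇒ ion charge 1+.
Anion [Cu…]: ligand charges -2, Cu(I) ⇒ ion charge 1−.
One 1+ cation balances one 1− anion.

[Sc(en)2(NO3)2][CuI(NCS)]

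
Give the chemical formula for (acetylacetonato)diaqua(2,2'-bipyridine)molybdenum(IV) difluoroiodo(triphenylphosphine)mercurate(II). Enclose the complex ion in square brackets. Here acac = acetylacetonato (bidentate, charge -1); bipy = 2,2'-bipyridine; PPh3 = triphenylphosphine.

[Mo(acac)(bipy)(H2O)2][HgF2I(PPh3)]3

Cation [Mo…]: ligand charges -1, Mo(IV) ⇒ ion charge 3+.
Anion [Hg…]: ligand charges -3, Hg(II) ⇒ ion charge 1−.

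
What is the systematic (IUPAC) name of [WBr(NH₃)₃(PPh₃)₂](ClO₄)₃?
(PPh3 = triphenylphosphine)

The 3 perchlorate counter-ions carry a total charge of -3, so each complex ion is 3+.
Ligand charges: 1×bromo (-1 each), 3×ammine (neutral), 2×triphenylphosphine (neutral); total -1. So W + (-1) = 3+, giving W = +4.
Ligands are named alphabetically: ammine before bromo before triphenylphosphine.

triamminebromobis(triphenylphosphine)tungsten(IV) perchlorate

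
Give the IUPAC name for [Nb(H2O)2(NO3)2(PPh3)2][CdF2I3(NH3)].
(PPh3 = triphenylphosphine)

Both ions are complex: the cation is named first with the plain metal name, the anion second with the -ate form; each ion's ligands are alphabetised independently.
Cadmium is always +2 in its complexes; the anion's ligand charges sum to -5, so the complex anion is 3−.
A 1:1 salt means the cation carries the equal and opposite charge, 3+.
Cation: ligand charges sum to -2; for the ion to be 3+, Nb = +5.

diaquadinitratobis(triphenylphosphine)niobium(V) amminedifluorotriiodocadmate(II)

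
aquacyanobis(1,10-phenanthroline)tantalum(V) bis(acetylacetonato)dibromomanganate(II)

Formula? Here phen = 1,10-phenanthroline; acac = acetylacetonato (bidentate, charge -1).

[Ta(CN)(H2O)(phen)2][Mn(acac)2Br2]2

Cation [Ta…]: ligand charges -1, Ta(V) ⇒ ion charge 4+.
Anion [Mn…]: ligand charges -4, Mn(II) ⇒ ion charge 2−.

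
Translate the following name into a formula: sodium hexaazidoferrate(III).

Ligands: 6 azido (N3, -1). Ligand charge sum = -6.
With Fe in oxidation state +3, the complex ion is [Fe...]^3−.
Charge balance with sodium (+1) requires 1 complex ion per 3 sodium.

Na3[Fe(N3)6]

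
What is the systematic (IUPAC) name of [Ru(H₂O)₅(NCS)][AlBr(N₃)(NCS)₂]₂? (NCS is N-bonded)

pentaaquaisothiocyanatoruthenium(III) azidobromodiisothiocyanatoaluminate(III)

Aluminium is always +3 in its complexes; the anion's ligand charges sum to -4, so the complex anion is 1−.
With 2 anions per cation, the cation must be 2×1 = 2+.
Cation: ligand charges sum to -1; for the ion to be 2+, Ru = +3.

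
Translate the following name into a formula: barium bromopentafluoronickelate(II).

Ligands: 5 fluoro (F, -1), 1 bromo (Br, -1). Ligand charge sum = -6.
Charge balance with barium (+2) requires 1 complex ion per 2 barium.

Ba2[NiBrF5]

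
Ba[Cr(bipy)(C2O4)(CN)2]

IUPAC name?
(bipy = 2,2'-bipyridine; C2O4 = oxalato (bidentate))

barium (2,2'-bipyridine)dicyanooxalatochromate(II)

The 1 barium counter-ion carries a total charge of +2, so each complex ion is 2−.
Ligand charges: 1×2,2'-bipyridine (neutral), 2×cyano (-1 each), 1×oxalato (-2 each); total -4. So Cr + (-4) = 2−, giving Cr = +2.
Ligands are named alphabetically: bipyridine before cyano before oxalato.
The complex ion is anionic, so chromium takes the -ate form chromate(II).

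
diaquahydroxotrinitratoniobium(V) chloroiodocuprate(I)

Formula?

[Nb(H2O)2(NO3)3(OH)][CuClI]

Cation [Nb…]: ligand charges -4, Nb(V) ⇒ ion charge 1+.
Anion [Cu…]: ligand charges -2, Cu(I) ⇒ ion charge 1−.
One 1+ cation balances one 1− anion.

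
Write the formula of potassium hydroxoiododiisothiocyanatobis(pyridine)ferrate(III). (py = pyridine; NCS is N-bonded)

K[FeI(NCS)2(OH)(py)2]

Ligands: 1 hydroxo (OH, -1), 2 pyridine (py, neutral), 2 isothiocyanato (NCS, -1), 1 iodo (I, -1). Ligand charge sum = -4.
With Fe in oxidation state +3, the complex ion is [Fe...]^1−.
Charge balance with potassium (+1) requires 1 complex ion per 1 potassium.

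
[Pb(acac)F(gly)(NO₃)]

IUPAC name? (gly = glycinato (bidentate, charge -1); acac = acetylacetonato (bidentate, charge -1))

(acetylacetonato)fluoro(glycinato)nitratolead(IV)

There is no counter-ion, so the complex is neutral overall.
Ligand charges: 1×glycinato (-1 each), 1×nitrato (-1 each), 1×fluoro (-1 each), 1×acetylacetonato (-1 each); total -4. So Pb + (-4) = 0, giving Pb = +4.
Ligands are named alphabetically: acetylacetonato before fluoro before glycinato before nitrato.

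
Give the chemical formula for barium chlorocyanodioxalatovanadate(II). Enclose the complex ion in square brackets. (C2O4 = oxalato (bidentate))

Ligands: 2 oxalato (C2O4, -2), 1 cyano (CN, -1), 1 chloro (Cl, -1). Ligand charge sum = -6.
With V in oxidation state +2, the complex ion is [V...]^4−.
Charge balance with barium (+2) requires 1 complex ion per 2 barium.

Ba2[V(C2O4)2Cl(CN)]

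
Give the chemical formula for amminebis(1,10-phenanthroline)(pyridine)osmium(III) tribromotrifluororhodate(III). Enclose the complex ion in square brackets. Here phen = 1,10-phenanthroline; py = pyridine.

[Os(NH3)(phen)2(py)][RhBr3F3]

Cation [Os…]: ligand charges 0, Os(III) ⇒ ion charge 3+.
Anion [Rh…]: ligand charges -6, Rh(III) ⇒ ion charge 3−.
One 3+ cation balances one 3− anion.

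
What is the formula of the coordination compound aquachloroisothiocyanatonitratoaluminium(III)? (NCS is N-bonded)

Ligands: 1 aqua (H2O, neutral), 1 nitrato (NO3, -1), 1 isothiocyanato (NCS, -1), 1 chloro (Cl, -1). Ligand charge sum = -3.
With Al in oxidation state +3, the complex ion is [Al...].

[AlCl(H2O)(NCS)(NO3)]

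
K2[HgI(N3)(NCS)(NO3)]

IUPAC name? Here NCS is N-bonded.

The 2 potassium counter-ions carry a total charge of +2, so each complex ion is 2−.
Ligand charges: 1×azido (-1 each), 1×iodo (-1 each), 1×nitrato (-1 each), 1×isothiocyanato (-1 each); total -4. So Hg + (-4) = 2−, giving Hg = +2.
Ligands are named alphabetically: azido before iodo before isothiocyanato before nitrato.
The complex ion is anionic, so mercury takes the -ate form mercurate(II).

potassium azidoiodoisothiocyanatonitratomercurate(II)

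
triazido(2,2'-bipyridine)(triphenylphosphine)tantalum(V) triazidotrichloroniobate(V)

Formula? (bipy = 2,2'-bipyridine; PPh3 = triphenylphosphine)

Cation [Ta…]: ligand charges -3, Ta(V) ⇒ ion charge 2+.
Anion [Nb…]: ligand charges -6, Nb(V) ⇒ ion charge 1−.
One 2+ cation requires 2 of the 1− anion.

[Ta(bipy)(N3)3(PPh3)][NbCl3(N3)3]2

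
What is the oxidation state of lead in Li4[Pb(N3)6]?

+2

4 lithium outside the brackets (+1 each) → the complex ion is 4−.
Ligand charges: 6×N3 = -6; sum -6.
Pb + (-6) = 4− ⇒ Pb is +2.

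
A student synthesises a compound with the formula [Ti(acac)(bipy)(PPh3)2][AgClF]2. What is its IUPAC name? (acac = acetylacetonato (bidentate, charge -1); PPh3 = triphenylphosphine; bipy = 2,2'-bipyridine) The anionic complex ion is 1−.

(acetylacetonato)(2,2'-bipyridine)bis(triphenylphosphine)titanium(III) chlorofluoroargentate(I)

Both ions are complex: the cation is named first with the plain metal name, the anion second with the -ate form; each ion's ligands are alphabetised independently.
The complex anion is given as 1−; its ligand charges sum to -2, so Ag = +1.
With 2 anions per cation, the cation must be 2×1 = 2+.
Cation: ligand charges sum to -1; for the ion to be 2+, Ti = +3.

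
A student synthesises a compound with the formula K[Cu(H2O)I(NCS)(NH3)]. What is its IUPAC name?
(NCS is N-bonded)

potassium ammineaquaiodoisothiocyanatocuprate(I)

The 1 potassium counter-ion carries a total charge of +1, so each complex ion is 1−.
Ligand charges: 1×ammine (neutral), 1×iodo (-1 each), 1×isothiocyanato (-1 each), 1×aqua (neutral); total -2. So Cu + (-2) = 1−, giving Cu = +1.
The complex ion is anionic, so copper takes the -ate form cuprate(I).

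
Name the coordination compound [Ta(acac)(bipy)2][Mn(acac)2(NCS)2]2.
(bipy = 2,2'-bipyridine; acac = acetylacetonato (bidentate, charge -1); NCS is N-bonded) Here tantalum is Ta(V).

(acetylacetonato)bis(2,2'-bipyridine)tantalum(V) bis(acetylacetonato)diisothiocyanatomanganate(II)

Ta is given as +5; the cation's ligand charges sum to -1, so the complex cation is 4+.
With 2 anions per cation, each anion must be 4/2 = 2−.
Anion: ligand charges sum to -4; for the ion to be 2−, Mn = +2.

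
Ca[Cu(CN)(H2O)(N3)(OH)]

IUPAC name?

The 1 calcium counter-ion carries a total charge of +2, so each complex ion is 2−.
Ligand charges: 1×aqua (neutral), 1×azido (-1 each), 1×cyano (-1 each), 1×hydroxo (-1 each); total -3. So Cu + (-3) = 2−, giving Cu = +1.
The complex ion is anionic, so copper takes the -ate form cuprate(I).

calcium aquaazidocyanohydroxocuprate(I)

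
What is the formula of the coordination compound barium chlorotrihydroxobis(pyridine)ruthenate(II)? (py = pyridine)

Ba[RuCl(OH)3(py)2]

Ligands: 2 pyridine (py, neutral), 1 chloro (Cl, -1), 3 hydroxo (OH, -1). Ligand charge sum = -4.
Charge balance with barium (+2) requires 1 complex ion per 1 barium.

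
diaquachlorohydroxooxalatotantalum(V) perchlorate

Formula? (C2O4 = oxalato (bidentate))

[Ta(C2O4)Cl(H2O)2(OH)]ClO4

Ligands: 1 chloro (Cl, -1), 2 aqua (H2O, neutral), 1 hydroxo (OH, -1), 1 oxalato (C2O4, -2). Ligand charge sum = -4.
With Ta in oxidation state +5, the complex ion is [Ta...]^1+.
Charge balance with perchlorate (-1) requires 1 complex ion per 1 perchlorate.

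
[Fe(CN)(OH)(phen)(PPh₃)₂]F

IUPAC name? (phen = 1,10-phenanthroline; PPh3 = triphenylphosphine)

The 1 fluoride counter-ion carries a total charge of -1, so each complex ion is 1+.
Ligand charges: 1×cyano (-1 each), 1×hydroxo (-1 each), 1×1,10-phenanthroline (neutral), 2×triphenylphosphine (neutral); total -2. So Fe + (-2) = 1+, giving Fe = +3.
Ligands are named alphabetically: cyano before hydroxo before phenanthroline before triphenylphosphine.

cyanohydroxo(1,10-phenanthroline)bis(triphenylphosphine)iron(III) fluoride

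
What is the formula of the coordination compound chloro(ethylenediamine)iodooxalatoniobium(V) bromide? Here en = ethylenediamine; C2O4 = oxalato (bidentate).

Ligands: 1 iodo (I, -1), 1 ethylenediamine (en, neutral), 1 chloro (Cl, -1), 1 oxalato (C2O4, -2). Ligand charge sum = -4.
With Nb in oxidation state +5, the complex ion is [Nb...]^1+.
Charge balance with bromide (-1) requires 1 complex ion per 1 bromide.

[Nb(C2O4)Cl(en)I]Br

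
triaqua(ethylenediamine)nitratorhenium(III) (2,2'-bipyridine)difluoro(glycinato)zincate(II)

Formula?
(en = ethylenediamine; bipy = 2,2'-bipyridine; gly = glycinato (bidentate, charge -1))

[Re(en)(H2O)3(NO3)][Zn(bipy)F2(gly)]2

Cation [Re…]: ligand charges -1, Re(III) ⇒ ion charge 2+.
Anion [Zn…]: ligand charges -3, Zn(II) ⇒ ion charge 1−.
One 2+ cation requires 2 of the 1− anion.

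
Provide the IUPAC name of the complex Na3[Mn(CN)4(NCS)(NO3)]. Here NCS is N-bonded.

sodium tetracyanoisothiocyanatonitratomanganate(III)

The 3 sodium counter-ions carry a total charge of +3, so each complex ion is 3−.
Ligand charges: 1×nitrato (-1 each), 1×isothiocyanato (-1 each), 4×cyano (-1 each); total -6. So Mn + (-6) = 3−, giving Mn = +3.
Ligands are named alphabetically: cyano before isothiocyanato before nitrato.
The complex ion is anionic, so manganese takes the -ate form manganate(III).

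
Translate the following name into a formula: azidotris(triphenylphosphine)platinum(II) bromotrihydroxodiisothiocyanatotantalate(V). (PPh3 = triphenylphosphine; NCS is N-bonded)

Cation [Pt…]: ligand charges -1, Pt(II) ⇒ ion charge 1+.
Anion [Ta…]: ligand charges -6, Ta(V) ⇒ ion charge 1−.

[Pt(N3)(PPh3)3][TaBr(NCS)2(OH)3]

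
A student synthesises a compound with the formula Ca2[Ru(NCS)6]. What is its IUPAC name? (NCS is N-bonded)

calcium hexaisothiocyanatoruthenate(II)

The 2 calcium counter-ions carry a total charge of +4, so each complex ion is 4−.
Ligand charges: 6×isothiocyanato (-1 each); total -6. So Ru + (-6) = 4−, giving Ru = +2.
The complex ion is anionic, so ruthenium takes the -ate form ruthenate(II).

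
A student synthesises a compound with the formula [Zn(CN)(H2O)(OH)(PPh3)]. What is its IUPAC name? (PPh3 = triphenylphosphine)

There is no counter-ion, so the complex is neutral overall.
Ligand charges: 1×cyano (-1 each), 1×triphenylphosphine (neutral), 1×hydroxo (-1 each), 1×aqua (neutral); total -2. So Zn + (-2) = 0, giving Zn = +2.
Ligands are named alphabetically: aqua before cyano before hydroxo before triphenylphosphine.

aquacyanohydroxo(triphenylphosphine)zinc(II)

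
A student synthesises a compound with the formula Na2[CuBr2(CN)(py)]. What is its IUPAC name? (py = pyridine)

sodium dibromocyano(pyridine)cuprate(I)

The 2 sodium counter-ions carry a total charge of +2, so each complex ion is 2−.
Ligand charges: 1×pyridine (neutral), 1×cyano (-1 each), 2×bromo (-1 each); total -3. So Cu + (-3) = 2−, giving Cu = +1.
The complex ion is anionic, so copper takes the -ate form cuprate(I).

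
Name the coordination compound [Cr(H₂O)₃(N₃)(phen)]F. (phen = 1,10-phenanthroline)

triaquaazido(1,10-phenanthroline)chromium(II) fluoride

The 1 fluoride counter-ion carries a total charge of -1, so each complex ion is 1+.
Ligand charges: 1×azido (-1 each), 3×aqua (neutral), 1×1,10-phenanthroline (neutral); total -1. So Cr + (-1) = 1+, giving Cr = +2.
Ligands are named alphabetically: aqua before azido before phenanthroline.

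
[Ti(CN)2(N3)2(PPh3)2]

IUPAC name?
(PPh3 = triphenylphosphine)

There is no counter-ion, so the complex is neutral overall.
Ligand charges: 2×triphenylphosphine (neutral), 2×cyano (-1 each), 2×azido (-1 each); total -4. So Ti + (-4) = 0, giving Ti = +4.
Ligands are named alphabetically: azido before cyano before triphenylphosphine.

diazidodicyanobis(triphenylphosphine)titanium(IV)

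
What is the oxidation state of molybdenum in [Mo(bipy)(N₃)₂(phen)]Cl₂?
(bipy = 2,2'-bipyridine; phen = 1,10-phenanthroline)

2 chloride outside the brackets (-1 each) → the complex ion is 2+.
Ligand charges: 1×bipy neutral; 2×N3 = -2; 1×phen neutral; sum -2.
Mo + (-2) = 2+ ⇒ Mo is +4.

+4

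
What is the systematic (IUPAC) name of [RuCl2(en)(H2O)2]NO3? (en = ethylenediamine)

diaquadichloro(ethylenediamine)ruthenium(III) nitrate

The 1 nitrate counter-ion carries a total charge of -1, so each complex ion is 1+.
Ligand charges: 1×ethylenediamine (neutral), 2×aqua (neutral), 2×chloro (-1 each); total -2. So Ru + (-2) = 1+, giving Ru = +3.
Ligands are named alphabetically: aqua before chloro before ethylenediamine.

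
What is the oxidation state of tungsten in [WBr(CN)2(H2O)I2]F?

+6

1 fluoride outside the brackets (-1 each) → the complex ion is 1+.
Ligand charges: 2×I = -2; 1×Br = -1; 1×H2O neutral; 2×CN = -2; sum -5.
W + (-5) = 1+ ⇒ W is +6.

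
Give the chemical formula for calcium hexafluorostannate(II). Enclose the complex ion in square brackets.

Ligands: 6 fluoro (F, -1). Ligand charge sum = -6.
Charge balance with calcium (+2) requires 1 complex ion per 2 calcium.

Ca2[SnF6]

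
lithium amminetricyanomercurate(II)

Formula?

Li[Hg(CN)3(NH3)]

Ligands: 3 cyano (CN, -1), 1 ammine (NH3, neutral). Ligand charge sum = -3.
With Hg in oxidation state +2, the complex ion is [Hg...]^1−.
Charge balance with lithium (+1) requires 1 complex ion per 1 lithium.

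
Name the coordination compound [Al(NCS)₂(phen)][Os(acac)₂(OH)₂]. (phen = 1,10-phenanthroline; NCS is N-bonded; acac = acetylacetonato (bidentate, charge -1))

Both ions are complex: the cation is named first with the plain metal name, the anion second with the -ate form; each ion's ligands are alphabetised independently.
Aluminium is always +3 in its complexes; the cation's ligand charges sum to -2, so the complex cation is 1+.
A 1:1 salt means the anion carries the equal and opposite charge, 1−.
Anion: ligand charges sum to -4; for the ion to be 1−, Os = +3.

diisothiocyanato(1,10-phenanthroline)aluminium(III) bis(acetylacetonato)dihydroxoosmate(III)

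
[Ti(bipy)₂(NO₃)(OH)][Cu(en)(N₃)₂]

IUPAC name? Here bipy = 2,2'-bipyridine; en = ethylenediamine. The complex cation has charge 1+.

bis(2,2'-bipyridine)hydroxonitratotitanium(III) diazido(ethylenediamine)cuprate(I)

Both ions are complex: the cation is named first with the plain metal name, the anion second with the -ate form; each ion's ligands are alphabetised independently.
The complex cation is given as 1+; its ligand charges sum to -2, so Ti = +3.
A 1:1 salt means the anion carries the equal and opposite charge, 1−.
Anion: ligand charges sum to -2; for the ion to be 1−, Cu = +1.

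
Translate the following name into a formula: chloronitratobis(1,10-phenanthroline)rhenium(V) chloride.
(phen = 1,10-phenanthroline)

[ReCl(NO3)(phen)2]Cl3

Ligands: 2 1,10-phenanthroline (phen, neutral), 1 nitrato (NO3, -1), 1 chloro (Cl, -1). Ligand charge sum = -2.
Charge balance with chloride (-1) requires 1 complex ion per 3 chloride.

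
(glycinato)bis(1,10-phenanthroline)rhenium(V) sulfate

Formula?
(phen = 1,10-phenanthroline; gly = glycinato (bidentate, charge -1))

[Re(gly)(phen)2](SO4)2

Ligands: 2 1,10-phenanthroline (phen, neutral), 1 glycinato (gly, -1). Ligand charge sum = -1.
With Re in oxidation state +5, the complex ion is [Re...]^4+.
Charge balance with sulfate (-2) requires 1 complex ion per 2 sulfate.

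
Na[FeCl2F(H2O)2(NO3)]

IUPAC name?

sodium diaquadichlorofluoronitratoferrate(III)

The 1 sodium counter-ion carries a total charge of +1, so each complex ion is 1−.
Ligand charges: 2×chloro (-1 each), 1×nitrato (-1 each), 1×fluoro (-1 each), 2×aqua (neutral); total -4. So Fe + (-4) = 1−, giving Fe = +3.
Ligands are named alphabetically: aqua before chloro before fluoro before nitrato.
The complex ion is anionic, so iron takes the -ate form ferrate(III).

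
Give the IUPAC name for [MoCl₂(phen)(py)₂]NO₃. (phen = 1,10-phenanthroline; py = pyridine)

dichloro(1,10-phenanthroline)bis(pyridine)molybdenum(III) nitrate

The 1 nitrate counter-ion carries a total charge of -1, so each complex ion is 1+.
Ligand charges: 1×1,10-phenanthroline (neutral), 2×chloro (-1 each), 2×pyridine (neutral); total -2. So Mo + (-2) = 1+, giving Mo = +3.
Ligands are named alphabetically: chloro before phenanthroline before pyridine.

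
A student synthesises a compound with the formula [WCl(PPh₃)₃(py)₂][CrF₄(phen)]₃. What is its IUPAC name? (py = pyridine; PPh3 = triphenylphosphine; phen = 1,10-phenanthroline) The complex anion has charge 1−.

Both ions are complex: the cation is named first with the plain metal name, the anion second with the -ate form; each ion's ligands are alphabetised independently.
The complex anion is given as 1−; its ligand charges sum to -4, so Cr = +3.
With 3 anions per cation, the cation must be 3×1 = 3+.
Cation: ligand charges sum to -1; for the ion to be 3+, W = +4.

chlorobis(pyridine)tris(triphenylphosphine)tungsten(IV) tetrafluoro(1,10-phenanthroline)chromate(III)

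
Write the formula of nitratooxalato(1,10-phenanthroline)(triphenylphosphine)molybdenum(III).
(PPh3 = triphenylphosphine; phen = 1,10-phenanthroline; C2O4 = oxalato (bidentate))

[Mo(C2O4)(NO3)(phen)(PPh3)]

Ligands: 1 nitrato (NO3, -1), 1 triphenylphosphine (PPh3, neutral), 1 1,10-phenanthroline (phen, neutral), 1 oxalato (C2O4, -2). Ligand charge sum = -3.
With Mo in oxidation state +3, the complex ion is [Mo...].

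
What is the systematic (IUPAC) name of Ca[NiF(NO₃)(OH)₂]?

The 1 calcium counter-ion carries a total charge of +2, so each complex ion is 2−.
Ligand charges: 2×hydroxo (-1 each), 1×fluoro (-1 each), 1×nitrato (-1 each); total -4. So Ni + (-4) = 2−, giving Ni = +2.
Ligands are named alphabetically: fluoro before hydroxo before nitrato.
The complex ion is anionic, so nickel takes the -ate form nickelate(II).

calcium fluorodihydroxonitratonickelate(II)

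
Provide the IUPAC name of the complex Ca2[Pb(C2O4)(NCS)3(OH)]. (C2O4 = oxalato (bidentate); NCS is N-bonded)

calcium hydroxotriisothiocyanatooxalatoplumbate(II)

The 2 calcium counter-ions carry a total charge of +4, so each complex ion is 4−.
Ligand charges: 1×hydroxo (-1 each), 1×oxalato (-2 each), 3×isothiocyanato (-1 each); total -6. So Pb + (-6) = 4−, giving Pb = +2.
Ligands are named alphabetically: hydroxo before isothiocyanato before oxalato.
The complex ion is anionic, so lead takes the -ate form plumbate(II).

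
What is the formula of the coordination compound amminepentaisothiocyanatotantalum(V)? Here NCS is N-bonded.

Ligands: 1 ammine (NH3, neutral), 5 isothiocyanato (NCS, -1). Ligand charge sum = -5.
With Ta in oxidation state +5, the complex ion is [Ta...].

[Ta(NCS)5(NH3)]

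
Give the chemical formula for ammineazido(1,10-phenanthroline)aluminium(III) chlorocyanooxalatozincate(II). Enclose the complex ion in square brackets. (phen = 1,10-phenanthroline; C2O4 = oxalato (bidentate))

Cation [Al…]: ligand charges -1, Al(III) ⇒ ion charge 2+.
Anion [Zn…]: ligand charges -4, Zn(II) ⇒ ion charge 2−.

[Al(N3)(NH3)(phen)][Zn(C2O4)Cl(CN)]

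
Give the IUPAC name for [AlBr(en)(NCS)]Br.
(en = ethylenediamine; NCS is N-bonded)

bromo(ethylenediamine)isothiocyanatoaluminium(III) bromide

The 1 bromide counter-ion carries a total charge of -1, so each complex ion is 1+.
Ligand charges: 1×ethylenediamine (neutral), 1×bromo (-1 each), 1×isothiocyanato (-1 each); total -2. So Al + (-2) = 1+, giving Al = +3.
Ligands are named alphabetically: bromo before ethylenediamine before isothiocyanato.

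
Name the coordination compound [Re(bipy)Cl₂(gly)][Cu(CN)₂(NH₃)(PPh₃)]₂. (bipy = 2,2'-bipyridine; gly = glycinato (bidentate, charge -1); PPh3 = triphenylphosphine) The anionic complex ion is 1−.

(2,2'-bipyridine)dichloro(glycinato)rhenium(V) amminedicyano(triphenylphosphine)cuprate(I)

Both ions are complex: the cation is named first with the plain metal name, the anion second with the -ate form; each ion's ligands are alphabetised independently.
The complex anion is given as 1−; its ligand charges sum to -2, so Cu = +1.
With 2 anions per cation, the cation must be 2×1 = 2+.
Cation: ligand charges sum to -3; for the ion to be 2+, Re = +5.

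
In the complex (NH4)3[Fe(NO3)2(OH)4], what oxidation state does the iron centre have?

+3

3 ammonium outside the brackets (+1 each) → the complex ion is 3−.
Ligand charges: 4×OH = -4; 2×NO3 = -2; sum -6.
Fe + (-6) = 3− ⇒ Fe is +3.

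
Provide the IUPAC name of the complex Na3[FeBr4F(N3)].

The 3 sodium counter-ions carry a total charge of +3, so each complex ion is 3−.
Ligand charges: 1×azido (-1 each), 4×bromo (-1 each), 1×fluoro (-1 each); total -6. So Fe + (-6) = 3−, giving Fe = +3.
Ligands are named alphabetically: azido before bromo before fluoro.
The complex ion is anionic, so iron takes the -ate form ferrate(III).

sodium azidotetrabromofluoroferrate(III)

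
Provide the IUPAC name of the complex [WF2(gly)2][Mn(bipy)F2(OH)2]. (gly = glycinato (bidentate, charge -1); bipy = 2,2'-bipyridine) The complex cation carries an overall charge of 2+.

The complex cation is given as 2+; its ligand charges sum to -4, so W = +6.
A 1:1 salt means the anion carries the equal and opposite charge, 2−.
Anion: ligand charges sum to -4; for the ion to be 2−, Mn = +2.

difluorobis(glycinato)tungsten(VI) (2,2'-bipyridine)difluorodihydroxomanganate(II)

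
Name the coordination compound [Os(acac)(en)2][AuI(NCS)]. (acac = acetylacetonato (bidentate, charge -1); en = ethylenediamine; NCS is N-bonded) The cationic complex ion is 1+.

(acetylacetonato)bis(ethylenediamine)osmium(II) iodoisothiocyanatoaurate(I)

Both ions are complex: the cation is named first with the plain metal name, the anion second with the -ate form; each ion's ligands are alphabetised independently.
The complex cation is given as 1+; its ligand charges sum to -1, so Os = +2.
A 1:1 salt means the anion carries the equal and opposite charge, 1−.
Anion: ligand charges sum to -2; for the ion to be 1−, Au = +1.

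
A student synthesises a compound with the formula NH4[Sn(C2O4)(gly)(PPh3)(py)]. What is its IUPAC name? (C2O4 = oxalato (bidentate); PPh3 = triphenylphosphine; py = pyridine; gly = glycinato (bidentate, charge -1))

The 1 ammonium counter-ion carries a total charge of +1, so each complex ion is 1−.
Ligand charges: 1×oxalato (-2 each), 1×triphenylphosphine (neutral), 1×pyridine (neutral), 1×glycinato (-1 each); total -3. So Sn + (-3) = 1−, giving Sn = +2.
Ligands are named alphabetically: glycinato before oxalato before pyridine before triphenylphosphine.
The complex ion is anionic, so tin takes the -ate form stannate(II).

ammonium (glycinato)oxalato(pyridine)(triphenylphosphine)stannate(II)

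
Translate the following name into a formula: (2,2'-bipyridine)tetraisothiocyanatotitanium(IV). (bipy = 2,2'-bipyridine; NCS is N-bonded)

Ligands: 1 2,2'-bipyridine (bipy, neutral), 4 isothiocyanato (NCS, -1). Ligand charge sum = -4.
With Ti in oxidation state +4, the complex ion is [Ti...].

[Ti(bipy)(NCS)4]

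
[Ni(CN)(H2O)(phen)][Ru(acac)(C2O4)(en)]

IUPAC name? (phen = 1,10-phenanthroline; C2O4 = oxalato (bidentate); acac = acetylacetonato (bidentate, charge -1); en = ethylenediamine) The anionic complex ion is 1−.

aquacyano(1,10-phenanthroline)nickel(II) (acetylacetonato)(ethylenediamine)oxalatoruthenate(II)

Both ions are complex: the cation is named first with the plain metal name, the anion second with the -ate form; each ion's ligands are alphabetised independently.
The complex anion is given as 1−; its ligand charges sum to -3, so Ru = +2.
A 1:1 salt means the cation carries the equal and opposite charge, 1+.
Cation: ligand charges sum to -1; for the ion to be 1+, Ni = +2.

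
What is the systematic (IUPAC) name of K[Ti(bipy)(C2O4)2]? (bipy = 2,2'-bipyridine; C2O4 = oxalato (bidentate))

The 1 potassium counter-ion carries a total charge of +1, so each complex ion is 1−.
Ligand charges: 1×2,2'-bipyridine (neutral), 2×oxalato (-2 each); total -4. So Ti + (-4) = 1−, giving Ti = +3.
The complex ion is anionic, so titanium takes the -ate form titanate(III).

potassium (2,2'-bipyridine)dioxalatotitanate(III)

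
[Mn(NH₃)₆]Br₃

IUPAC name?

The 3 bromide counter-ions carry a total charge of -3, so each complex ion is 3+.
Ligand charges: 6×ammine (neutral); total 0. So Mn + (0) = 3+, giving Mn = +3.

hexaamminemanganese(III) bromide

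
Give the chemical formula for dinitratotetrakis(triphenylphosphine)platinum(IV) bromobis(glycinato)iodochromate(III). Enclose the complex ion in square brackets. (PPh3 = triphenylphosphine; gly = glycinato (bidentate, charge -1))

Cation [Pt…]: ligand charges -2, Pt(IV) ⇒ ion charge 2+.
Anion [Cr…]: ligand charges -4, Cr(III) ⇒ ion charge 1−.

[Pt(NO3)2(PPh3)4][CrBr(gly)2I]2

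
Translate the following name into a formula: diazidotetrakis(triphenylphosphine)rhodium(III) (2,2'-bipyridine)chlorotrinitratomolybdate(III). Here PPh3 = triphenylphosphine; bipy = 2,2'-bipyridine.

[Rh(N3)2(PPh3)4][Mo(bipy)Cl(NO3)3]

Cation [Rh…]: ligand charges -2, Rh(III) ⇒ ion charge 1+.
Anion [Mo…]: ligand charges -4, Mo(III) ⇒ ion charge 1−.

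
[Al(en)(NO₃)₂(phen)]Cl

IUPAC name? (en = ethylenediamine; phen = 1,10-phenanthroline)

The 1 chloride counter-ion carries a total charge of -1, so each complex ion is 1+.
Ligand charges: 1×ethylenediamine (neutral), 1×1,10-phenanthroline (neutral), 2×nitrato (-1 each); total -2. So Al + (-2) = 1+, giving Al = +3.
Ligands are named alphabetically: ethylenediamine before nitrato before phenanthroline.

(ethylenediamine)dinitrato(1,10-phenanthroline)aluminium(III) chloride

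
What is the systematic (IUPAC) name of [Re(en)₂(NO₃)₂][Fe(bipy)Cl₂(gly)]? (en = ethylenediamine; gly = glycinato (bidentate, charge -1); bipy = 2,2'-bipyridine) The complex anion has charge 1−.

bis(ethylenediamine)dinitratorhenium(III) (2,2'-bipyridine)dichloro(glycinato)ferrate(II)

The complex anion is given as 1−; its ligand charges sum to -3, so Fe = +2.
A 1:1 salt means the cation carries the equal and opposite charge, 1+.
Cation: ligand charges sum to -2; for the ion to be 1+, Re = +3.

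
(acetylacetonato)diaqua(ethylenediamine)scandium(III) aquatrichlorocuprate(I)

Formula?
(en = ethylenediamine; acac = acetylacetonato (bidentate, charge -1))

[Sc(acac)(en)(H2O)2][CuCl3(H2O)]

Cation [Sc…]: ligand charges -1, Sc(III) ⇒ ion charge 2+.
Anion [Cu…]: ligand charges -3, Cu(I) ⇒ ion charge 2−.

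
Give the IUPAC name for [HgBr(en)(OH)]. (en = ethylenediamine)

bromo(ethylenediamine)hydroxomercury(II)

There is no counter-ion, so the complex is neutral overall.
Ligand charges: 1×bromo (-1 each), 1×hydroxo (-1 each), 1×ethylenediamine (neutral); total -2. So Hg + (-2) = 0, giving Hg = +2.
Ligands are named alphabetically: bromo before ethylenediamine before hydroxo.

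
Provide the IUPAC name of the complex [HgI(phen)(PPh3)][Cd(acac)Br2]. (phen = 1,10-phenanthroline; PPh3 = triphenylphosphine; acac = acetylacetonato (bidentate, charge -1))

Both ions are complex: the cation is named first with the plain metal name, the anion second with the -ate form; each ion's ligands are alphabetised independently.
Cadmium is always +2 in its complexes; the anion's ligand charges sum to -3, so the complex anion is 1−.
A 1:1 salt means the cation carries the equal and opposite charge, 1+.
Cation: ligand charges sum to -1; for the ion to be 1+, Hg = +2.

iodo(1,10-phenanthroline)(triphenylphosphine)mercury(II) (acetylacetonato)dibromocadmate(II)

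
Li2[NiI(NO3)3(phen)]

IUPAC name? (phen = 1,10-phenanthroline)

lithium iodotrinitrato(1,10-phenanthroline)nickelate(II)

The 2 lithium counter-ions carry a total charge of +2, so each complex ion is 2−.
Ligand charges: 1×1,10-phenanthroline (neutral), 1×iodo (-1 each), 3×nitrato (-1 each); total -4. So Ni + (-4) = 2−, giving Ni = +2.
Ligands are named alphabetically: iodo before nitrato before phenanthroline.
The complex ion is anionic, so nickel takes the -ate form nickelate(II).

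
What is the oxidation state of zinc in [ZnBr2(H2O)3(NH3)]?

+2

No counter-ion: the bracketed complex is neutral.
Ligand charges: 3×H2O neutral; 2×Br = -2; 1×NH3 neutral; sum -2.
Zn + (-2) = 0 ⇒ Zn is +2.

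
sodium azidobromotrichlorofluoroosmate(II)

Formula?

Ligands: 3 chloro (Cl, -1), 1 bromo (Br, -1), 1 fluoro (F, -1), 1 azido (N3, -1). Ligand charge sum = -6.
With Os in oxidation state +2, the complex ion is [Os...]^4−.
Charge balance with sodium (+1) requires 1 complex ion per 4 sodium.

Na4[OsBrCl3F(N3)]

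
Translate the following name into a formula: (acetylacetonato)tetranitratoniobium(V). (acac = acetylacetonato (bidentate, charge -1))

[Nb(acac)(NO3)4]

Ligands: 4 nitrato (NO3, -1), 1 acetylacetonato (acac, -1). Ligand charge sum = -5.
With Nb in oxidation state +5, the complex ion is [Nb...].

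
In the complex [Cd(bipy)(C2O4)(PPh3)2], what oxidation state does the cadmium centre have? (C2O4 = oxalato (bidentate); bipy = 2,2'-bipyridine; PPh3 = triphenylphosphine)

+2

No counter-ion: the bracketed complex is neutral.
Ligand charges: 1×C2O4 = -2; 1×bipy neutral; 2×PPh3 neutral; sum -2.
Cd + (-2) = 0 ⇒ Cd is +2.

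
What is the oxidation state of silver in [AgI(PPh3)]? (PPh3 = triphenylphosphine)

+1

No counter-ion: the bracketed complex is neutral.
Ligand charges: 1×I = -1; 1×PPh3 neutral; sum -1.
Ag + (-1) = 0 ⇒ Ag is +1.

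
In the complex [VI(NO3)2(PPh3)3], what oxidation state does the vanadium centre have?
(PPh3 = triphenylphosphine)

No counter-ion: the bracketed complex is neutral.
Ligand charges: 1×I = -1; 2×NO3 = -2; 3×PPh3 neutral; sum -3.
V + (-3) = 0 ⇒ V is +3.

+3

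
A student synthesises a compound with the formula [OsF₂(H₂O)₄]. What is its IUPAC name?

There is no counter-ion, so the complex is neutral overall.
Ligand charges: 2×fluoro (-1 each), 4×aqua (neutral); total -2. So Os + (-2) = 0, giving Os = +2.
Ligands are named alphabetically: aqua before fluoro.

tetraaquadifluoroosmium(II)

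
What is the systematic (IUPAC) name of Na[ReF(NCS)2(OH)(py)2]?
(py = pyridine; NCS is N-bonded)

sodium fluorohydroxodiisothiocyanatobis(pyridine)rhenate(III)

The 1 sodium counter-ion carries a total charge of +1, so each complex ion is 1−.
Ligand charges: 2×pyridine (neutral), 1×hydroxo (-1 each), 2×isothiocyanato (-1 each), 1×fluoro (-1 each); total -4. So Re + (-4) = 1−, giving Re = +3.
Ligands are named alphabetically: fluoro before hydroxo before isothiocyanato before pyridine.
The complex ion is anionic, so rhenium takes the -ate form rhenate(III).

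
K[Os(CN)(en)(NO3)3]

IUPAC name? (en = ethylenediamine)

The 1 potassium counter-ion carries a total charge of +1, so each complex ion is 1−.
Ligand charges: 1×cyano (-1 each), 3×nitrato (-1 each), 1×ethylenediamine (neutral); total -4. So Os + (-4) = 1−, giving Os = +3.
The complex ion is anionic, so osmium takes the -ate form osmate(III).

potassium cyano(ethylenediamine)trinitratoosmate(III)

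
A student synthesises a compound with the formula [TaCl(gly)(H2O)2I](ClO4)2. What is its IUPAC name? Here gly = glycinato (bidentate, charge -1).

The 2 perchlorate counter-ions carry a total charge of -2, so each complex ion is 2+.
Ligand charges: 1×glycinato (-1 each), 1×chloro (-1 each), 2×aqua (neutral), 1×iodo (-1 each); total -3. So Ta + (-3) = 2+, giving Ta = +5.
Ligands are named alphabetically: aqua before chloro before glycinato before iodo.

diaquachloro(glycinato)iodotantalum(V) perchlorate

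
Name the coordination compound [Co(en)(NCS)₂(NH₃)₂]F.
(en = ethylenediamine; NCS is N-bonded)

diammine(ethylenediamine)diisothiocyanatocobalt(III) fluoride

The 1 fluoride counter-ion carries a total charge of -1, so each complex ion is 1+.
Ligand charges: 1×ethylenediamine (neutral), 2×isothiocyanato (-1 each), 2×ammine (neutral); total -2. So Co + (-2) = 1+, giving Co = +3.
Ligands are named alphabetically: ammine before ethylenediamine before isothiocyanato.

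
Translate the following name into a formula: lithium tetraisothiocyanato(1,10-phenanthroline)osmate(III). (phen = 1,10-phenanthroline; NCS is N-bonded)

Li[Os(NCS)4(phen)]

Ligands: 1 1,10-phenanthroline (phen, neutral), 4 isothiocyanato (NCS, -1). Ligand charge sum = -4.
With Os in oxidation state +3, the complex ion is [Os...]^1−.
Charge balance with lithium (+1) requires 1 complex ion per 1 lithium.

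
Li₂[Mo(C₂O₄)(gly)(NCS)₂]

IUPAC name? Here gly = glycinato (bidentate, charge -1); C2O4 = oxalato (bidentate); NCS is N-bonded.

The 2 lithium counter-ions carry a total charge of +2, so each complex ion is 2−.
Ligand charges: 1×glycinato (-1 each), 1×oxalato (-2 each), 2×isothiocyanato (-1 each); total -5. So Mo + (-5) = 2−, giving Mo = +3.
The complex ion is anionic, so molybdenum takes the -ate form molybdate(III).

lithium (glycinato)diisothiocyanatooxalatomolybdate(III)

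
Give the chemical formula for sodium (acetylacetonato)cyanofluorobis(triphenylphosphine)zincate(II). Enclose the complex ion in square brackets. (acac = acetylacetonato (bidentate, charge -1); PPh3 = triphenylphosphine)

Na[Zn(acac)(CN)F(PPh3)2]

Ligands: 1 acetylacetonato (acac, -1), 1 cyano (CN, -1), 2 triphenylphosphine (PPh3, neutral), 1 fluoro (F, -1). Ligand charge sum = -3.
Charge balance with sodium (+1) requires 1 complex ion per 1 sodium.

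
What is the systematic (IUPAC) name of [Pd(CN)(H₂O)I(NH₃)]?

There is no counter-ion, so the complex is neutral overall.
Ligand charges: 1×aqua (neutral), 1×cyano (-1 each), 1×ammine (neutral), 1×iodo (-1 each); total -2. So Pd + (-2) = 0, giving Pd = +2.
Ligands are named alphabetically: ammine before aqua before cyano before iodo.

ammineaquacyanoiodopalladium(II)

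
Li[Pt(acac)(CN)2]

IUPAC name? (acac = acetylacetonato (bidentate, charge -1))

The 1 lithium counter-ion carries a total charge of +1, so each complex ion is 1−.
Ligand charges: 1×acetylacetonato (-1 each), 2×cyano (-1 each); total -3. So Pt + (-3) = 1−, giving Pt = +2.
Ligands are named alphabetically: acetylacetonato before cyano.
The complex ion is anionic, so platinum takes the -ate form platinate(II).

lithium (acetylacetonato)dicyanoplatinate(II)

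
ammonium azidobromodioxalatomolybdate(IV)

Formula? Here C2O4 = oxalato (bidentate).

Ligands: 1 bromo (Br, -1), 2 oxalato (C2O4, -2), 1 azido (N3, -1). Ligand charge sum = -6.
With Mo in oxidation state +4, the complex ion is [Mo...]^2−.
Charge balance with ammonium (+1) requires 1 complex ion per 2 ammonium.

(NH4)2[MoBr(C2O4)2(N3)]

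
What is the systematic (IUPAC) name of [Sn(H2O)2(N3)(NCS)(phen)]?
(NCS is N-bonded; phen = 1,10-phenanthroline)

diaquaazidoisothiocyanato(1,10-phenanthroline)tin(II)

There is no counter-ion, so the complex is neutral overall.
Ligand charges: 1×isothiocyanato (-1 each), 1×1,10-phenanthroline (neutral), 1×azido (-1 each), 2×aqua (neutral); total -2. So Sn + (-2) = 0, giving Sn = +2.
Ligands are named alphabetically: aqua before azido before isothiocyanato before phenanthroline.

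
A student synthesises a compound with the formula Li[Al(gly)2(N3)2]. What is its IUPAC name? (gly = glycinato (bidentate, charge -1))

The 1 lithium counter-ion carries a total charge of +1, so each complex ion is 1−.
Ligand charges: 2×azido (-1 each), 2×glycinato (-1 each); total -4. So Al + (-4) = 1−, giving Al = +3.
Ligands are named alphabetically: azido before glycinato.
The complex ion is anionic, so aluminium takes the -ate form aluminate(III).

lithium diazidobis(glycinato)aluminate(III)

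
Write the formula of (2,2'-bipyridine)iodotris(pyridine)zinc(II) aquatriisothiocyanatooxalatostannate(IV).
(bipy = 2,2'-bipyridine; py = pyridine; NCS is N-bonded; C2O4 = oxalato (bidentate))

Cation [Zn…]: ligand charges -1, Zn(II) ⇒ ion charge 1+.
Anion [Sn…]: ligand charges -5, Sn(IV) ⇒ ion charge 1−.
One 1+ cation balances one 1− anion.

[Zn(bipy)I(py)3][Sn(C2O4)(H2O)(NCS)3]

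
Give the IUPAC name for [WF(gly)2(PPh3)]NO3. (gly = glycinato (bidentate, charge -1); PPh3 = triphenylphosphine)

The 1 nitrate counter-ion carries a total charge of -1, so each complex ion is 1+.
Ligand charges: 2×glycinato (-1 each), 1×fluoro (-1 each), 1×triphenylphosphine (neutral); total -3. So W + (-3) = 1+, giving W = +4.
Ligands are named alphabetically: fluoro before glycinato before triphenylphosphine.

fluorobis(glycinato)(triphenylphosphine)tungsten(IV) nitrate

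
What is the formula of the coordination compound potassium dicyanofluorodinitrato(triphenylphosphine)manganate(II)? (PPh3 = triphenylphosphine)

K3[Mn(CN)2F(NO3)2(PPh3)]

Ligands: 2 cyano (CN, -1), 2 nitrato (NO3, -1), 1 fluoro (F, -1), 1 triphenylphosphine (PPh3, neutral). Ligand charge sum = -5.
With Mn in oxidation state +2, the complex ion is [Mn...]^3−.
Charge balance with potassium (+1) requires 1 complex ion per 3 potassium.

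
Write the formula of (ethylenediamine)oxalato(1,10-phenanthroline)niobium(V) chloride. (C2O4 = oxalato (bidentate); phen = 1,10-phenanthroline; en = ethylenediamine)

Ligands: 1 oxalato (C2O4, -2), 1 1,10-phenanthroline (phen, neutral), 1 ethylenediamine (en, neutral). Ligand charge sum = -2.
Charge balance with chloride (-1) requires 1 complex ion per 3 chloride.

[Nb(C2O4)(en)(phen)]Cl3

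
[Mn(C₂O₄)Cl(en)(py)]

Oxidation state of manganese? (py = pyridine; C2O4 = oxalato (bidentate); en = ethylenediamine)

+3

No counter-ion: the bracketed complex is neutral.
Ligand charges: 1×py neutral; 1×C2O4 = -2; 1×Cl = -1; 1×en neutral; sum -3.
Mn + (-3) = 0 ⇒ Mn is +3.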